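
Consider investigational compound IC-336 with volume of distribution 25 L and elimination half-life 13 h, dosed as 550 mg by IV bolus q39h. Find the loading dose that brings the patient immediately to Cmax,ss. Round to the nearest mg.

629 mg

f = (1/2)^(39/13) ≈ 0.125000; accumulation ratio R = 1/(1−f) ≈ 1.14286.
Loading dose to hit Cmax,ss on first dose: D_load = D_maint·R ≈ 550 × 1.14286 ≈ 628.57 mg.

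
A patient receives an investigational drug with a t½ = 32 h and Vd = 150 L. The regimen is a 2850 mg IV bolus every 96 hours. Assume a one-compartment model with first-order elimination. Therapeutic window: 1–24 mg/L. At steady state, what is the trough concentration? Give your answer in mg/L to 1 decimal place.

2.7 mg/L

The dosing interval is 3 half-lives, so f = 2^(−3) = 0.125.
At steady state, R = 1/(1 − 0.125) = 8/7.
Single-dose peak C₀ = D/Vd = 2850/150 = 19 mg/L.
Steady-state peak Cmax,ss = C₀·R = 19 × 8/7 ≈ 21.714 mg/L.
Steady-state trough Cmin,ss = Cmax,ss·f ≈ 21.714 × 0.125 ≈ 2.714 mg/L.
Trough 2.7 mg/L vs MEC 1 mg/L: adequate.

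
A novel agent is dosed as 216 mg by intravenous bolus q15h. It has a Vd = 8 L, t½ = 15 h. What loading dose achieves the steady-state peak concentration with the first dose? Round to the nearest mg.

f = (1/2)^(15/15) ≈ 0.500000; accumulation ratio R = 1/(1−f) ≈ 2.00000.
Loading dose to hit Cmax,ss on first dose: D_load = D_maint·R ≈ 216 × 2.00000 ≈ 432.00 mg.

432 mg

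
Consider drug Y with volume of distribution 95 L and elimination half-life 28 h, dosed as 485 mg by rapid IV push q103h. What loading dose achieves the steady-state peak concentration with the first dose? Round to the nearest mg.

526 mg

f = (1/2)^(103/28) ≈ 0.078098; accumulation ratio R = 1/(1−f) ≈ 1.08471.
Loading dose to hit Cmax,ss on first dose: D_load = D_maint·R ≈ 485 × 1.08471 ≈ 526.08 mg.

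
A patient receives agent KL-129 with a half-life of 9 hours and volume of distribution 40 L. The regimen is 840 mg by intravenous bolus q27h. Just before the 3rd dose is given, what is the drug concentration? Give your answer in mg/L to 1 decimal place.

f = (1/2)^(τ/t½) = (1/2)^(27/9) ≈ 0.1250.
C₀ = D/Vd = 840/40 ≈ 21.000 mg/L.
Before the 3rd dose, 2 doses have been given. Superposition: Cmin = C₀·(f + f²).
≈ 21.000 × (0.1250 + 0.0156) ≈ 21.000 × 0.1406 ≈ 2.953 mg/L.

3.0 mg/L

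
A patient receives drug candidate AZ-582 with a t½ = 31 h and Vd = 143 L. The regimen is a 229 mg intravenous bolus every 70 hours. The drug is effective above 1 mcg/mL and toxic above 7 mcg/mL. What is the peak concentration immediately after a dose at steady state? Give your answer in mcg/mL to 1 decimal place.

2.0 mcg/mL

Over one 70-h interval, 70/31 ≈ 2.2581 half-lives elapse, leaving f ≈ 0.2091 of each dose.
At steady state, accumulation factor R = 1/(1 − e^(−kτ)) ≈ 1.2644.
Single-dose peak C₀ = D/Vd = 229/143 ≈ 1.601 mcg/mL.
Cmax,ss = C₀/(1 − f) ≈ 1.601/0.7909 ≈ 2.024 mcg/mL.
Peak 2.0 mcg/mL vs MTC 7 mcg/mL: below toxic threshold.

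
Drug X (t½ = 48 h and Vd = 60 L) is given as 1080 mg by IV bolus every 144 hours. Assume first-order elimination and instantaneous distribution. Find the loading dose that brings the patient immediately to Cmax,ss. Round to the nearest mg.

f = (1/2)^(144/48) ≈ 0.125000; accumulation ratio R = 1/(1−f) ≈ 1.14286.
Loading dose to hit Cmax,ss on first dose: D_load = D_maint·R ≈ 1080 × 1.14286 ≈ 1234.29 mg.

1234 mg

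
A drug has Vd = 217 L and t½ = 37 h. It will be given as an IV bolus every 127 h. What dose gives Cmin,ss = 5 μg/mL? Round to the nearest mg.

10629 mg

τ/t½ = 127/37 ≈ 3.4324, so f = (1/2)^(127/37) ≈ 0.092626.
Cmin,ss = (D/Vd)·f/(1−f), so D = Cmin,ss·Vd·(1−f)/f.
D = 5 × 217 × (1−f)/f ≈ 5 × 217 × 9.79610 ≈ 10628.77 mg.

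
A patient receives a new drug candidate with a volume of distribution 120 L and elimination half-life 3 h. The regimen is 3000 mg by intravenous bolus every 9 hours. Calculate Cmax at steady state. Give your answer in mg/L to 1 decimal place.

The dosing interval is 3 half-lives, so f = 2^(−3) = 0.125.
Accumulation ratio R = 1/(1 − f) = 1/0.875 = 8/7.
Single-dose peak C₀ = D/Vd = 3000/120 = 25 mg/L.
Steady-state peak Cmax,ss = C₀·R = 25 × 8/7 ≈ 28.571 mg/L.

28.6 mg/L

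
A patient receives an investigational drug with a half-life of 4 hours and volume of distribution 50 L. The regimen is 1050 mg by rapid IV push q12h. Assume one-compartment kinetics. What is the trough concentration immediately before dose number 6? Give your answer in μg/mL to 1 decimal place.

3.0 μg/mL

f = (1/2)^(τ/t½) = (1/2)^(12/4) ≈ 0.1250.
C₀ = D/Vd = 1050/50 ≈ 21.000 μg/mL.
Before the 6th dose, 5 doses have been given. Superposition: Cmin = C₀·(f + f² + … + f^5).
≈ 21.000 × (0.1250 + 0.0156 + 0.0020 + 0.0002 + 0.0000) ≈ 21.000 × 0.1428 ≈ 2.999 μg/mL.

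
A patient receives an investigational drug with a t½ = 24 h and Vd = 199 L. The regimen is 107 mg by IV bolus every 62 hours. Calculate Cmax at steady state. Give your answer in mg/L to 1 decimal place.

0.6 mg/L

Over one 62-h interval, 62/24 ≈ 2.5833 half-lives elapse, leaving f ≈ 0.1669 of each dose.
At steady state, accumulation factor R = 1/(1 − e^(−kτ)) ≈ 1.2003.
Each bolus raises the concentration by D/Vd = 107/199 ≈ 0.538 mg/L.
Cmax,ss = C₀/(1 − f) ≈ 0.538/0.8331 ≈ 0.646 mg/L.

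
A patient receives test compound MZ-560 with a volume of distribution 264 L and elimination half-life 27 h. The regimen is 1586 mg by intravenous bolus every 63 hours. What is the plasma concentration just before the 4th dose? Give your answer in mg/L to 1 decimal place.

1.5 mg/L

f = (1/2)^(τ/t½) = (1/2)^(63/27) ≈ 0.1984.
C₀ = D/Vd = 1586/264 ≈ 6.008 mg/L.
Before the 4th dose, 3 doses have been given. Superposition: Cmin = C₀·(f + f² + … + f^3).
≈ 6.008 × (0.1984 + 0.0394 + 0.0078) ≈ 6.008 × 0.2456 ≈ 1.476 mg/L.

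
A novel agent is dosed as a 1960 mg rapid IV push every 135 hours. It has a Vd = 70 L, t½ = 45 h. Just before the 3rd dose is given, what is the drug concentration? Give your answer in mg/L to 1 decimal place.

f = (1/2)^(τ/t½) = (1/2)^(135/45) ≈ 0.1250.
C₀ = D/Vd = 1960/70 ≈ 28.000 mg/L.
Before the 3rd dose, 2 doses have been given. Superposition: Cmin = C₀·(f + f²).
≈ 28.000 × (0.1250 + 0.0156) ≈ 28.000 × 0.1406 ≈ 3.937 mg/L.

3.9 mg/L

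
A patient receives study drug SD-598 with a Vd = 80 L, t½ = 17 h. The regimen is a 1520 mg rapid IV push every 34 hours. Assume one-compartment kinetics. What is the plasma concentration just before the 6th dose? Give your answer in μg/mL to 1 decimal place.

6.3 μg/mL

f = (1/2)^(τ/t½) = (1/2)^(34/17) ≈ 0.2500.
C₀ = D/Vd = 1520/80 ≈ 19.000 μg/mL.
Before the 6th dose, 5 doses have been given. Superposition: Cmin = C₀·(f + f² + … + f^5).
≈ 19.000 × (0.2500 + 0.0625 + 0.0156 + 0.0039 + 0.0010) ≈ 19.000 × 0.3330 ≈ 6.327 μg/mL.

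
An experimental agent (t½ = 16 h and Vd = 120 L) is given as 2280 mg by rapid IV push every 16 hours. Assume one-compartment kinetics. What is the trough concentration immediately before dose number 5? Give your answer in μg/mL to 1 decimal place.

f = (1/2)^(τ/t½) = (1/2)^(16/16) ≈ 0.5000.
C₀ = D/Vd = 2280/120 ≈ 19.000 μg/mL.
Before the 5th dose, 4 doses have been given. Superposition: Cmin = C₀·(f + f² + … + f^4).
≈ 19.000 × (0.5000 + 0.2500 + 0.1250 + 0.0625) ≈ 19.000 × 0.9375 ≈ 17.812 μg/mL.

17.8 μg/mL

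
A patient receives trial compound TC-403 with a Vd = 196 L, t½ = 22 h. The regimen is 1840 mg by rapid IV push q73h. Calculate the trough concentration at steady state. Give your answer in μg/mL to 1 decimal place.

k = ln2/t½ = ln2/22 ≈ 0.031507 h⁻¹; fraction remaining f = e^(−kτ) = e^(−0.031507×73) ≈ 0.1003.
Each bolus raises the concentration by D/Vd = 1840/196 ≈ 9.388 μg/mL.
Steady-state trough Cmin,ss = C₀·f/(1−f) ≈ 9.388 × 0.1003/0.8997 ≈ 1.047 μg/mL.

1.0 μg/mL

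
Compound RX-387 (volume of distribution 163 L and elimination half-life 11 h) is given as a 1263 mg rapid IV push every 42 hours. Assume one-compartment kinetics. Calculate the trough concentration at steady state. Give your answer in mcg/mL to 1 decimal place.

0.6 mcg/mL

Over one 42-h interval, 42/11 ≈ 3.8182 half-lives elapse, leaving f ≈ 0.0709 of each dose.
Accumulation ratio R = 1/(1 − f) ≈ 1/0.9291 ≈ 1.0763.
Single-dose peak C₀ = D/Vd = 1263/163 ≈ 7.748 mcg/mL.
Cmax,ss = C₀/(1 − f) ≈ 7.748/0.9291 ≈ 8.339 mcg/mL.
One interval later, Cmin,ss = Cmax,ss·e^(−kτ) ≈ 8.339 × 0.0709 ≈ 0.591 mcg/mL.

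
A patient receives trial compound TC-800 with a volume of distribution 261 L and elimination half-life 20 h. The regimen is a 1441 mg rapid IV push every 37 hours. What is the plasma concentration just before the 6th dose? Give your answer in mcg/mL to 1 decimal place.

f = (1/2)^(τ/t½) = (1/2)^(37/20) ≈ 0.2774.
C₀ = D/Vd = 1441/261 ≈ 5.521 mcg/mL.
Before the 6th dose, 5 doses have been given. Superposition: Cmin = C₀·(f + f² + … + f^5).
≈ 5.521 × (0.2774 + 0.0770 + 0.0213 + 0.0059 + 0.0016) ≈ 5.521 × 0.3832 ≈ 2.116 mcg/mL.

2.1 mcg/mL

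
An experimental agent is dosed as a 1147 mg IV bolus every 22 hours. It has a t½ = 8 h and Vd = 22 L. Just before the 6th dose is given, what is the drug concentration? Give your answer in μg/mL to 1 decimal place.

9.1 μg/mL

f = (1/2)^(τ/t½) = (1/2)^(22/8) ≈ 0.1487.
C₀ = D/Vd = 1147/22 ≈ 52.136 μg/mL.
Before the 6th dose, 5 doses have been given. Superposition: Cmin = C₀·(f + f² + … + f^5).
≈ 52.136 × (0.1487 + 0.0221 + 0.0033 + 0.0005 + 0.0001) ≈ 52.136 × 0.1747 ≈ 9.108 μg/mL.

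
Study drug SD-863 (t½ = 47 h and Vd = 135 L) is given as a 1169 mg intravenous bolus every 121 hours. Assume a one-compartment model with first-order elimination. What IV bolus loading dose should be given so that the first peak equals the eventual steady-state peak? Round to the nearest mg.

1405 mg

f = (1/2)^(121/47) ≈ 0.167883; accumulation ratio R = 1/(1−f) ≈ 1.20175.
Loading dose to hit Cmax,ss on first dose: D_load = D_maint·R ≈ 1169 × 1.20175 ≈ 1404.85 mg.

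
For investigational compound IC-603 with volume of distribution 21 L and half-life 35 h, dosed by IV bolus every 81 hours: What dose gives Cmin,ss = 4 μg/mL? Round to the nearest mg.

τ/t½ = 81/35 ≈ 2.3143, so f = (1/2)^(81/35) ≈ 0.201062.
Cmin,ss = (D/Vd)·f/(1−f), so D = Cmin,ss·Vd·(1−f)/f.
D = 4 × 21 × (1−f)/f ≈ 4 × 21 × 3.97359 ≈ 333.78 mg.

334 mg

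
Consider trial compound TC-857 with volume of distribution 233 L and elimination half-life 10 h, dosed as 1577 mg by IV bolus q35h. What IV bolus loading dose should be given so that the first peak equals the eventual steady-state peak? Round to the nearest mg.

f = (1/2)^(35/10) ≈ 0.088388; accumulation ratio R = 1/(1−f) ≈ 1.09696.
Loading dose to hit Cmax,ss on first dose: D_load = D_maint·R ≈ 1577 × 1.09696 ≈ 1729.91 mg.

1730 mg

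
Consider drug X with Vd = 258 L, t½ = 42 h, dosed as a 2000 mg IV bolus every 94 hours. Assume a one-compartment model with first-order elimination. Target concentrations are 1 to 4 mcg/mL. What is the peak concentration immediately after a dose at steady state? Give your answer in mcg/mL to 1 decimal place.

k = ln2/t½ = ln2/42 ≈ 0.016504 h⁻¹; fraction remaining f = e^(−kτ) = e^(−0.016504×94) ≈ 0.2120.
At steady state, accumulation factor R = 1/(1 − e^(−kτ)) ≈ 1.2690.
Single-dose peak C₀ = D/Vd = 2000/258 ≈ 7.752 mcg/mL.
Steady-state peak Cmax,ss = C₀·R ≈ 7.752 × 1.2690 ≈ 9.837 mcg/mL.
Peak 9.8 mcg/mL vs MTC 4 mcg/mL: exceeds toxic threshold.

9.8 mcg/mL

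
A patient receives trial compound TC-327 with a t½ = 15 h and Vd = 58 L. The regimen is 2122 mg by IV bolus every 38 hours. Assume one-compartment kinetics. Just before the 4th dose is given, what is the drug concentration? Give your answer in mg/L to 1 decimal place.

7.6 mg/L

f = (1/2)^(τ/t½) = (1/2)^(38/15) ≈ 0.1727.
C₀ = D/Vd = 2122/58 ≈ 36.586 mg/L.
Before the 4th dose, 3 doses have been given. Superposition: Cmin = C₀·(f + f² + … + f^3).
≈ 36.586 × (0.1727 + 0.0298 + 0.0052) ≈ 36.586 × 0.2077 ≈ 7.599 mg/L.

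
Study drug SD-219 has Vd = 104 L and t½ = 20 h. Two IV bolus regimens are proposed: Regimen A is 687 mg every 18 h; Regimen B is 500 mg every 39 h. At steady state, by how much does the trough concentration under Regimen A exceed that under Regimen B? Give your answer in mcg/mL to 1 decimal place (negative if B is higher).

Regimen A: f = (1/2)^(18/20) ≈ 0.5359; Cmin,ss = (687/104)·f/(1−f) ≈ 7.628 mcg/mL.
Regimen B: f = (1/2)^(39/20) ≈ 0.2588; Cmin,ss = (500/104)·f/(1−f) ≈ 1.679 mcg/mL.
Difference ≈ 7.628 − 1.679 ≈ 5.949 mcg/mL.

5.9 mcg/mL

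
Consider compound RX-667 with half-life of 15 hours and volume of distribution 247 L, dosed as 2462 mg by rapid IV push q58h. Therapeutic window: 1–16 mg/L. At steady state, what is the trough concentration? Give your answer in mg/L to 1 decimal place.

0.7 mg/L

τ/t½ = 58/15 ≈ 3.8667, so fraction remaining f = (1/2)^(58/15) ≈ 0.0686.
Single-dose peak C₀ = D/Vd = 2462/247 ≈ 9.968 mg/L.
Steady-state trough Cmin,ss = C₀·f/(1−f) ≈ 9.968 × 0.0686/0.9314 ≈ 0.734 mg/L.
Trough 0.7 mg/L vs MEC 1 mg/L: subtherapeutic.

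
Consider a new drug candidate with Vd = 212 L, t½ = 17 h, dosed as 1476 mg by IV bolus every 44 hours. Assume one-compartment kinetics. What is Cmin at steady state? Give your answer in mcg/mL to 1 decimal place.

1.4 mcg/mL

Over one 44-h interval, 44/17 ≈ 2.5882 half-lives elapse, leaving f ≈ 0.1663 of each dose.
At steady state, accumulation factor R = 1/(1 − e^(−kτ)) ≈ 1.1995.
Each bolus raises the concentration by D/Vd = 1476/212 ≈ 6.962 mcg/mL.
Cmax,ss = C₀/(1 − f) ≈ 6.962/0.8337 ≈ 8.351 mcg/mL.
One interval later, Cmin,ss = Cmax,ss·e^(−kτ) ≈ 8.351 × 0.1663 ≈ 1.389 mcg/mL.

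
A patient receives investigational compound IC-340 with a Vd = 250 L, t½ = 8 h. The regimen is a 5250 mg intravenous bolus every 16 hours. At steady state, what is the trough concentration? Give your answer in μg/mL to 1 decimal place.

τ = 16 h = 2 half-lives, so f = (1/2)^2 = 0.25.
At steady state, R = 1/(1 − 0.25) = 4/3.
Single-dose peak C₀ = D/Vd = 5250/250 = 21 μg/mL.
Steady-state peak Cmax,ss = C₀·R = 21 × 4/3 ≈ 28.000 μg/mL.
Steady-state trough Cmin,ss = Cmax,ss·f ≈ 28.000 × 0.25 ≈ 7.000 μg/mL.

7.0 μg/mL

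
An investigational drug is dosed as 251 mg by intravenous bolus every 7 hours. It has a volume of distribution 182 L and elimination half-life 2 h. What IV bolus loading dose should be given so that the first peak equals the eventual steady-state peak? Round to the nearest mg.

f = (1/2)^(7/2) ≈ 0.088388; accumulation ratio R = 1/(1−f) ≈ 1.09696.
Loading dose to hit Cmax,ss on first dose: D_load = D_maint·R ≈ 251 × 1.09696 ≈ 275.34 mg.

275 mg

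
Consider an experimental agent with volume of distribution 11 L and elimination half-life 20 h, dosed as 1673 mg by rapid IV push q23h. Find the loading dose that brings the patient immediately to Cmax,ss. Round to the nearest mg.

f = (1/2)^(23/20) ≈ 0.450625; accumulation ratio R = 1/(1−f) ≈ 1.82025.
Loading dose to hit Cmax,ss on first dose: D_load = D_maint·R ≈ 1673 × 1.82025 ≈ 3045.28 mg.

3045 mg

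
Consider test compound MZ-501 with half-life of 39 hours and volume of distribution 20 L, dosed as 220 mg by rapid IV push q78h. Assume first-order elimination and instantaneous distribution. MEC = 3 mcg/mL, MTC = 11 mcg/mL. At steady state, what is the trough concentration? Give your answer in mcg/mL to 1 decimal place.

3.7 mcg/mL

τ = 78 h = 2 half-lives, so f = (1/2)^2 = 0.25.
Accumulation ratio R = 1/(1 − f) = 1/0.75 = 4/3.
Single-dose peak C₀ = D/Vd = 220/20 = 11 mcg/mL.
Steady-state peak Cmax,ss = C₀·R = 11 × 4/3 ≈ 14.667 mcg/mL.
Steady-state trough Cmin,ss = Cmax,ss·f ≈ 14.667 × 0.25 ≈ 3.667 mcg/mL.
Trough 3.7 mcg/mL vs MEC 3 mcg/mL: adequate.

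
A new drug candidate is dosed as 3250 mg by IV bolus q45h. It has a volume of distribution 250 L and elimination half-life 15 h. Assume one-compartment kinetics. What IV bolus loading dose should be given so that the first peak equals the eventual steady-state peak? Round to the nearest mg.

f = (1/2)^(45/15) ≈ 0.125000; accumulation ratio R = 1/(1−f) ≈ 1.14286.
Loading dose to hit Cmax,ss on first dose: D_load = D_maint·R ≈ 3250 × 1.14286 ≈ 3714.30 mg.

3714 mg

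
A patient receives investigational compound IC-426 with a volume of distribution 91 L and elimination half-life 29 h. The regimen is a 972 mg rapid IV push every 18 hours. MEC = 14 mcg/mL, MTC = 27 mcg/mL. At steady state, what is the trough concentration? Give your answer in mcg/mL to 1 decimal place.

k = ln2/t½ = ln2/29 ≈ 0.023902 h⁻¹; fraction remaining f = e^(−kτ) = e^(−0.023902×18) ≈ 0.6504.
Each bolus raises the concentration by D/Vd = 972/91 ≈ 10.681 mcg/mL.
Steady-state trough Cmin,ss = C₀·f/(1−f) ≈ 10.681 × 0.6504/0.3496 ≈ 19.871 mcg/mL.
Trough 19.9 mcg/mL vs MEC 14 mcg/mL: adequate.

19.9 mcg/mL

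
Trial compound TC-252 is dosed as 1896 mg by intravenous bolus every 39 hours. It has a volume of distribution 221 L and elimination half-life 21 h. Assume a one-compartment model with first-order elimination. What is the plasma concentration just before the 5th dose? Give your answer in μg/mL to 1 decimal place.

f = (1/2)^(τ/t½) = (1/2)^(39/21) ≈ 0.2760.
C₀ = D/Vd = 1896/221 ≈ 8.579 μg/mL.
Before the 5th dose, 4 doses have been given. Superposition: Cmin = C₀·(f + f² + … + f^4).
≈ 8.579 × (0.2760 + 0.0762 + 0.0210 + 0.0058) ≈ 8.579 × 0.3790 ≈ 3.251 μg/mL.

3.3 μg/mL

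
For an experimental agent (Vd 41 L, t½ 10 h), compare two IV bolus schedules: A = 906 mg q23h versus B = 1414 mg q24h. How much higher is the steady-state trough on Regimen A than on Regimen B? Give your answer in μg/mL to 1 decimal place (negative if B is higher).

-2.4 μg/mL

Regimen A: f = (1/2)^(23/10) ≈ 0.2031; Cmin,ss = (906/41)·f/(1−f) ≈ 5.632 μg/mL.
Regimen B: f = (1/2)^(24/10) ≈ 0.1895; Cmin,ss = (1414/41)·f/(1−f) ≈ 8.063 μg/mL.
Difference ≈ 5.632 − 8.063 ≈ -2.431 μg/mL.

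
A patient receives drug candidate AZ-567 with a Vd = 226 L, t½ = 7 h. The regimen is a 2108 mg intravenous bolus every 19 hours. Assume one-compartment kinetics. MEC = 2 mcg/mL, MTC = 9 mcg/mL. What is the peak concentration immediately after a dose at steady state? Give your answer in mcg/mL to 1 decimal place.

τ/t½ = 19/7 ≈ 2.7143, so fraction remaining f = (1/2)^(19/7) ≈ 0.1524.
At steady state, accumulation factor R = 1/(1 − e^(−kτ)) ≈ 1.1798.
Single-dose peak C₀ = D/Vd = 2108/226 ≈ 9.327 mcg/mL.
Cmax,ss = C₀/(1 − f) ≈ 9.327/0.8476 ≈ 11.004 mcg/mL.
Peak 11.0 mcg/mL vs MTC 9 mcg/mL: exceeds toxic threshold.

11.0 mcg/mL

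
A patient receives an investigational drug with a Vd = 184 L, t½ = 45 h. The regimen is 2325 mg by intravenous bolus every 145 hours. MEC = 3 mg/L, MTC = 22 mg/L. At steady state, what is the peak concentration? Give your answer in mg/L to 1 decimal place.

14.2 mg/L

k = ln2/t½ = ln2/45 ≈ 0.015403 h⁻¹; fraction remaining f = e^(−kτ) = e^(−0.015403×145) ≈ 0.1072.
At steady state, accumulation factor R = 1/(1 − e^(−kτ)) ≈ 1.1201.
Each bolus raises the concentration by D/Vd = 2325/184 ≈ 12.636 mg/L.
Cmax,ss = C₀/(1 − f) ≈ 12.636/0.8928 ≈ 14.153 mg/L.
Peak 14.2 mg/L vs MTC 22 mg/L: below toxic threshold.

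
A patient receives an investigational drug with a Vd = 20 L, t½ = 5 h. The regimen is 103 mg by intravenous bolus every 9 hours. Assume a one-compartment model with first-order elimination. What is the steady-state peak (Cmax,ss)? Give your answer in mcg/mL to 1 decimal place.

7.2 mcg/mL

k = ln2/t½ = ln2/5 ≈ 0.138629 h⁻¹; fraction remaining f = e^(−kτ) = e^(−0.138629×9) ≈ 0.2872.
Accumulation ratio R = 1/(1 − f) ≈ 1/0.7128 ≈ 1.4029.
Single-dose peak C₀ = D/Vd = 103/20 ≈ 5.150 mcg/mL.
Steady-state peak Cmax,ss = C₀·R ≈ 5.150 × 1.4029 ≈ 7.225 mcg/mL.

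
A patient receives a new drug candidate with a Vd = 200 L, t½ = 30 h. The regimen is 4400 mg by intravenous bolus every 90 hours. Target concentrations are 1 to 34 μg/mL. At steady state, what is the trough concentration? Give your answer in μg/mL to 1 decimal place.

3.1 μg/mL

The dosing interval is 3 half-lives, so f = 2^(−3) = 0.125.
At steady state, R = 1/(1 − 0.125) = 8/7.
Single-dose peak C₀ = D/Vd = 4400/200 = 22 μg/mL.
Steady-state peak Cmax,ss = C₀·R = 22 × 8/7 ≈ 25.143 μg/mL.
Steady-state trough Cmin,ss = Cmax,ss·f ≈ 25.143 × 0.125 ≈ 3.143 μg/mL.
Trough 3.1 μg/mL vs MEC 1 μg/mL: adequate.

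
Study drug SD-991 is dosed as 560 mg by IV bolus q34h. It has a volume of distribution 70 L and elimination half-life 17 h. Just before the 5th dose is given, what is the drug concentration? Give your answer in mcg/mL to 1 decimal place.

2.7 mcg/mL

f = (1/2)^(τ/t½) = (1/2)^(34/17) ≈ 0.2500.
C₀ = D/Vd = 560/70 ≈ 8.000 mcg/mL.
Before the 5th dose, 4 doses have been given. Superposition: Cmin = C₀·(f + f² + … + f^4).
≈ 8.000 × (0.2500 + 0.0625 + 0.0156 + 0.0039) ≈ 8.000 × 0.3320 ≈ 2.656 mcg/mL.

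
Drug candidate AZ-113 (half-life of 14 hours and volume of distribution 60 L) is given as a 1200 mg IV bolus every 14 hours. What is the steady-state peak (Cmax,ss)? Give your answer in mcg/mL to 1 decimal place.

40.0 mcg/mL

τ = 14 h = 1 half-life, so f = (1/2)^1 = 0.5.
Accumulation ratio R = 1/(1 − f) = 1/0.5 = 2/1.
Single-dose peak C₀ = D/Vd = 1200/60 = 20 mcg/mL.
Steady-state peak Cmax,ss = C₀·R = 20 × 2/1 ≈ 40.000 mcg/mL.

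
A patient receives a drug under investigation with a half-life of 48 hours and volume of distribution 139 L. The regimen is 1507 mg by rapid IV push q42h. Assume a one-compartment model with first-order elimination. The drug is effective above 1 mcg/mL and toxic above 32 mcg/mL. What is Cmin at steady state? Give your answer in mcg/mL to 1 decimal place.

13.0 mcg/mL

τ/t½ = 42/48 ≈ 0.875, so fraction remaining f = (1/2)^(42/48) ≈ 0.5453.
At steady state, accumulation factor R = 1/(1 − e^(−kτ)) ≈ 2.1993.
Single-dose peak C₀ = D/Vd = 1507/139 ≈ 10.842 mcg/mL.
Cmax,ss = C₀/(1 − f) ≈ 10.842/0.4547 ≈ 23.844 mcg/mL.
One interval later, Cmin,ss = Cmax,ss·e^(−kτ) ≈ 23.844 × 0.5453 ≈ 13.002 mcg/mL.
Trough 13.0 mcg/mL vs MEC 1 mcg/mL: adequate.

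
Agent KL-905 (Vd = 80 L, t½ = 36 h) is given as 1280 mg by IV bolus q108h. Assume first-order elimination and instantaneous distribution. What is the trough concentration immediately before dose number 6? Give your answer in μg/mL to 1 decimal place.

2.3 μg/mL

f = (1/2)^(τ/t½) = (1/2)^(108/36) ≈ 0.1250.
C₀ = D/Vd = 1280/80 ≈ 16.000 μg/mL.
Before the 6th dose, 5 doses have been given. Superposition: Cmin = C₀·(f + f² + … + f^5).
≈ 16.000 × (0.1250 + 0.0156 + 0.0020 + 0.0002 + 0.0000) ≈ 16.000 × 0.1428 ≈ 2.285 μg/mL.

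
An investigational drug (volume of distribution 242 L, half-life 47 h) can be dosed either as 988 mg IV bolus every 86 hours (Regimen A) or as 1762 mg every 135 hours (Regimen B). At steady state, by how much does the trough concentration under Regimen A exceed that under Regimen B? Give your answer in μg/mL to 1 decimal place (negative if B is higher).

Regimen A: f = (1/2)^(86/47) ≈ 0.2813; Cmin,ss = (988/242)·f/(1−f) ≈ 1.598 μg/mL.
Regimen B: f = (1/2)^(135/47) ≈ 0.1366; Cmin,ss = (1762/242)·f/(1−f) ≈ 1.152 μg/mL.
Difference ≈ 1.598 − 1.152 ≈ 0.446 μg/mL.

0.4 μg/mL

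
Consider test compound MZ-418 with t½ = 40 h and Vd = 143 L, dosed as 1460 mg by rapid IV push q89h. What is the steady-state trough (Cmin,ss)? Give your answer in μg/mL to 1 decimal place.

2.8 μg/mL

k = ln2/t½ = ln2/40 ≈ 0.017329 h⁻¹; fraction remaining f = e^(−kτ) = e^(−0.017329×89) ≈ 0.2139.
Single-dose peak C₀ = D/Vd = 1460/143 ≈ 10.210 μg/mL.
Steady-state trough Cmin,ss = C₀·f/(1−f) ≈ 10.210 × 0.2139/0.7861 ≈ 2.778 μg/mL.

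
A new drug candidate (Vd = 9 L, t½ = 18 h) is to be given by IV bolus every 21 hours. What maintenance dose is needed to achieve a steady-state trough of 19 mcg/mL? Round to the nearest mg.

τ/t½ = 21/18 ≈ 1.1667, so f = (1/2)^(21/18) ≈ 0.445449.
Cmin,ss = (D/Vd)·f/(1−f), so D = Cmin,ss·Vd·(1−f)/f.
D = 19 × 9 × (1−f)/f ≈ 19 × 9 × 1.24493 ≈ 212.88 mg.

213 mg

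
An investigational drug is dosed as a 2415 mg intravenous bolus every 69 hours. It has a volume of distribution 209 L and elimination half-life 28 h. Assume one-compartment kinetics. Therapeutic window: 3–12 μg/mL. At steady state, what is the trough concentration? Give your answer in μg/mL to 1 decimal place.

τ/t½ = 69/28 ≈ 2.4643, so fraction remaining f = (1/2)^(69/28) ≈ 0.1812.
At steady state, accumulation factor R = 1/(1 − e^(−kτ)) ≈ 1.2213.
Single-dose peak C₀ = D/Vd = 2415/209 ≈ 11.555 μg/mL.
Cmax,ss = C₀/(1 − f) ≈ 11.555/0.8188 ≈ 14.112 μg/mL.
Steady-state trough Cmin,ss = Cmax,ss·f ≈ 14.112 × 0.1812 ≈ 2.557 μg/mL.
Trough 2.6 μg/mL vs MEC 3 μg/mL: subtherapeutic.

2.6 μg/mL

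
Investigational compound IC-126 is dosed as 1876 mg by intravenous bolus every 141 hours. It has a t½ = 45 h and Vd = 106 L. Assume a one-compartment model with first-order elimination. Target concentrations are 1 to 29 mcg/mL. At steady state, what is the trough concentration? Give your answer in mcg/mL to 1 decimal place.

τ/t½ = 141/45 ≈ 3.1333, so fraction remaining f = (1/2)^(141/45) ≈ 0.1140.
Accumulation ratio R = 1/(1 − f) ≈ 1/0.8860 ≈ 1.1287.
Each bolus raises the concentration by D/Vd = 1876/106 ≈ 17.698 mcg/mL.
Cmax,ss = C₀/(1 − f) ≈ 17.698/0.8860 ≈ 19.975 mcg/mL.
Steady-state trough Cmin,ss = Cmax,ss·f ≈ 19.975 × 0.1140 ≈ 2.277 mcg/mL.
Trough 2.3 mcg/mL vs MEC 1 mcg/mL: adequate.

2.3 mcg/mL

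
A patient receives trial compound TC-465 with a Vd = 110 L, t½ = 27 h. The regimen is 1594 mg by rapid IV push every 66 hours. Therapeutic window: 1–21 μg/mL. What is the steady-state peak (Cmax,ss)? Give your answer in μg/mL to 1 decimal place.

17.8 μg/mL

k = ln2/t½ = ln2/27 ≈ 0.025672 h⁻¹; fraction remaining f = e^(−kτ) = e^(−0.025672×66) ≈ 0.1837.
At steady state, accumulation factor R = 1/(1 − e^(−kτ)) ≈ 1.2250.
Single-dose peak C₀ = D/Vd = 1594/110 ≈ 14.491 μg/mL.
Steady-state peak Cmax,ss = C₀·R ≈ 14.491 × 1.2250 ≈ 17.751 μg/mL.
Peak 17.8 μg/mL vs MTC 21 μg/mL: below toxic threshold.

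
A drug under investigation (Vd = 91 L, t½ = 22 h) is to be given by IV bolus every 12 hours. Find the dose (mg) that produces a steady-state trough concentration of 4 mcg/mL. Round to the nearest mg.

167 mg

τ/t½ = 12/22 ≈ 0.54545, so f = (1/2)^(12/22) ≈ 0.685175.
Cmin,ss = (D/Vd)·f/(1−f), so D = Cmin,ss·Vd·(1−f)/f.
D = 4 × 91 × (1−f)/f ≈ 4 × 91 × 0.45948 ≈ 167.25 mg.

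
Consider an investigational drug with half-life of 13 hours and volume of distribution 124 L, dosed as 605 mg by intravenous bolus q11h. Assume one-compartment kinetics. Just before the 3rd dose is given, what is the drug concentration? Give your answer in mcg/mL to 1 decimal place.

4.2 mcg/mL

f = (1/2)^(τ/t½) = (1/2)^(11/13) ≈ 0.5563.
C₀ = D/Vd = 605/124 ≈ 4.879 mcg/mL.
Before the 3rd dose, 2 doses have been given. Superposition: Cmin = C₀·(f + f²).
≈ 4.879 × (0.5563 + 0.3095) ≈ 4.879 × 0.8658 ≈ 4.224 mcg/mL.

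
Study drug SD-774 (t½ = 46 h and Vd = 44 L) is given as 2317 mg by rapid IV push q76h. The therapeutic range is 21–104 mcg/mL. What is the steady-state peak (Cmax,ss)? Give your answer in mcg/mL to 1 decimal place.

Over one 76-h interval, 76/46 ≈ 1.6522 half-lives elapse, leaving f ≈ 0.3182 of each dose.
Accumulation ratio R = 1/(1 − f) ≈ 1/0.6818 ≈ 1.4667.
Each bolus raises the concentration by D/Vd = 2317/44 ≈ 52.659 mcg/mL.
Steady-state peak Cmax,ss = C₀·R ≈ 52.659 × 1.4667 ≈ 77.235 mcg/mL.
Peak 77.2 mcg/mL vs MTC 104 mcg/mL: below toxic threshold.

77.2 mcg/mL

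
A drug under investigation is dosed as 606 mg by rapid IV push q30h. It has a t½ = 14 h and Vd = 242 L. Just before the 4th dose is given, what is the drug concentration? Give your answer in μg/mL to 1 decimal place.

0.7 μg/mL

f = (1/2)^(τ/t½) = (1/2)^(30/14) ≈ 0.2264.
C₀ = D/Vd = 606/242 ≈ 2.504 μg/mL.
Before the 4th dose, 3 doses have been given. Superposition: Cmin = C₀·(f + f² + … + f^3).
≈ 2.504 × (0.2264 + 0.0513 + 0.0116) ≈ 2.504 × 0.2893 ≈ 0.724 μg/mL.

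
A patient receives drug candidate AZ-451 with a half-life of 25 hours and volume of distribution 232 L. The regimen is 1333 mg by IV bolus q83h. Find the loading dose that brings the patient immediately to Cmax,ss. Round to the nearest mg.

1481 mg

f = (1/2)^(83/25) ≈ 0.100134; accumulation ratio R = 1/(1−f) ≈ 1.11128.
Loading dose to hit Cmax,ss on first dose: D_load = D_maint·R ≈ 1333 × 1.11128 ≈ 1481.34 mg.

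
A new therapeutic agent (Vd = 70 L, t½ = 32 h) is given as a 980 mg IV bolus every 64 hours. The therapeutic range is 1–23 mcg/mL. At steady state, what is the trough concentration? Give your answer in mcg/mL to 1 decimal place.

4.7 mcg/mL

The dosing interval is 2 half-lives, so f = 2^(−2) = 0.25.
At steady state, R = 1/(1 − 0.25) = 4/3.
Single-dose peak C₀ = D/Vd = 980/70 = 14 mcg/mL.
Steady-state peak Cmax,ss = C₀·R = 14 × 4/3 ≈ 18.667 mcg/mL.
Steady-state trough Cmin,ss = Cmax,ss·f ≈ 18.667 × 0.25 ≈ 4.667 mcg/mL.
Trough 4.7 mcg/mL vs MEC 1 mcg/mL: adequate.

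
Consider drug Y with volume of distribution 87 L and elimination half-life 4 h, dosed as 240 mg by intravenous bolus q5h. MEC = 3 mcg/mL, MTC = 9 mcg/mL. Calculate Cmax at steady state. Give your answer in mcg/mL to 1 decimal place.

4.8 mcg/mL

k = ln2/t½ = ln2/4 ≈ 0.173287 h⁻¹; fraction remaining f = e^(−kτ) = e^(−0.173287×5) ≈ 0.4204.
Accumulation ratio R = 1/(1 − f) ≈ 1/0.5796 ≈ 1.7253.
Each bolus raises the concentration by D/Vd = 240/87 ≈ 2.759 mcg/mL.
Steady-state peak Cmax,ss = C₀·R ≈ 2.759 × 1.7253 ≈ 4.760 mcg/mL.
Peak 4.8 mcg/mL vs MTC 9 mcg/mL: below toxic threshold.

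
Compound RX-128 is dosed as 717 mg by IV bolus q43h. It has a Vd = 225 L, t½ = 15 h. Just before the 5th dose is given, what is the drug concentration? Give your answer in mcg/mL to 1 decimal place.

0.5 mcg/mL

f = (1/2)^(τ/t½) = (1/2)^(43/15) ≈ 0.1371.
C₀ = D/Vd = 717/225 ≈ 3.187 mcg/mL.
Before the 5th dose, 4 doses have been given. Superposition: Cmin = C₀·(f + f² + … + f^4).
≈ 3.187 × (0.1371 + 0.0188 + 0.0026 + 0.0004) ≈ 3.187 × 0.1589 ≈ 0.506 mcg/mL.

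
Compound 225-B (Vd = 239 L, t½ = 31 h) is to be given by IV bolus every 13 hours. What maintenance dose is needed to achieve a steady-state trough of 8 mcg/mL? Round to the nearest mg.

645 mg

τ/t½ = 13/31 ≈ 0.41935, so f = (1/2)^(13/31) ≈ 0.747759.
Cmin,ss = (D/Vd)·f/(1−f), so D = Cmin,ss·Vd·(1−f)/f.
D = 8 × 239 × (1−f)/f ≈ 8 × 239 × 0.33733 ≈ 644.97 mg.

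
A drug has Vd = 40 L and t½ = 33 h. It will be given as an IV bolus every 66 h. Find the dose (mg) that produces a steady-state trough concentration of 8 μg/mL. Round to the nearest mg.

τ/t½ = 66/33 ≈ 2, so f = (1/2)^(66/33) ≈ 0.250000.
Cmin,ss = (D/Vd)·f/(1−f), so D = Cmin,ss·Vd·(1−f)/f.
D = 8 × 40 × (1−f)/f ≈ 8 × 40 × 3.00000 ≈ 960.00 mg.

960 mg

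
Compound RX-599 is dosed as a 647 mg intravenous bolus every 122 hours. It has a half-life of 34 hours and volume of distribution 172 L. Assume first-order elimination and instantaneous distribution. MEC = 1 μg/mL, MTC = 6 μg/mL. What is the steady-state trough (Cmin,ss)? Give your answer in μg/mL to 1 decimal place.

0.3 μg/mL

τ/t½ = 122/34 ≈ 3.5882, so fraction remaining f = (1/2)^(122/34) ≈ 0.0831.
At steady state, accumulation factor R = 1/(1 − e^(−kτ)) ≈ 1.0906.
Single-dose peak C₀ = D/Vd = 647/172 ≈ 3.762 μg/mL.
Steady-state peak Cmax,ss = C₀·R ≈ 3.762 × 1.0906 ≈ 4.103 μg/mL.
One interval later, Cmin,ss = Cmax,ss·e^(−kτ) ≈ 4.103 × 0.0831 ≈ 0.341 μg/mL.
Trough 0.3 μg/mL vs MEC 1 μg/mL: subtherapeutic.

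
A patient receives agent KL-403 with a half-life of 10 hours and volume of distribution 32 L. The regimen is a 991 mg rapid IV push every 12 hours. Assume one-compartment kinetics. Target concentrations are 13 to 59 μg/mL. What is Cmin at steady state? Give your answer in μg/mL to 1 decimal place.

23.9 μg/mL

Over one 12-h interval, 12/10 ≈ 1.2 half-lives elapse, leaving f ≈ 0.4353 of each dose.
Each bolus raises the concentration by D/Vd = 991/32 ≈ 30.969 μg/mL.
Steady-state trough Cmin,ss = C₀·f/(1−f) ≈ 30.969 × 0.4353/0.5647 ≈ 23.873 μg/mL.
Trough 23.9 μg/mL vs MEC 13 μg/mL: adequate.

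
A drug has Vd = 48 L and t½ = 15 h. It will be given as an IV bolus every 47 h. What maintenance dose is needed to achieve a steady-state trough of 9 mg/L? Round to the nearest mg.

3359 mg

τ/t½ = 47/15 ≈ 3.1333, so f = (1/2)^(47/15) ≈ 0.113965.
Cmin,ss = (D/Vd)·f/(1−f), so D = Cmin,ss·Vd·(1−f)/f.
D = 9 × 48 × (1−f)/f ≈ 9 × 48 × 7.77462 ≈ 3358.64 mg.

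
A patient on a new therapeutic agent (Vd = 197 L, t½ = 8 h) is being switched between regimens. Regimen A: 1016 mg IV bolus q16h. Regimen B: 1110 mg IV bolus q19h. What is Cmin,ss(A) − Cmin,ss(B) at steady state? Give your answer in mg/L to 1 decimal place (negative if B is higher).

Regimen A: f = (1/2)^(16/8) ≈ 0.2500; Cmin,ss = (1016/197)·f/(1−f) ≈ 1.719 mg/L.
Regimen B: f = (1/2)^(19/8) ≈ 0.1928; Cmin,ss = (1110/197)·f/(1−f) ≈ 1.346 mg/L.
Difference ≈ 1.719 − 1.346 ≈ 0.373 mg/L.

0.4 mg/L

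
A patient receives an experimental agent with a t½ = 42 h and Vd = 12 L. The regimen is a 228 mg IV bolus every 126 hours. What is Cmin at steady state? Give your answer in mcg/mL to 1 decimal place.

2.7 mcg/mL

τ = 126 h = 3 half-lives, so f = (1/2)^3 = 0.125.
At steady state, R = 1/(1 − 0.125) = 8/7.
Single-dose peak C₀ = D/Vd = 228/12 = 19 mcg/mL.
Steady-state peak Cmax,ss = C₀·R = 19 × 8/7 ≈ 21.714 mcg/mL.
Steady-state trough Cmin,ss = Cmax,ss·f ≈ 21.714 × 0.125 ≈ 2.714 mcg/mL.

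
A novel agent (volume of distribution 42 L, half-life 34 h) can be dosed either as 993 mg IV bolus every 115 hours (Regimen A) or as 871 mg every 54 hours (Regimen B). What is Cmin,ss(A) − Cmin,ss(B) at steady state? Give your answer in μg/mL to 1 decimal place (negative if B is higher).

-7.8 μg/mL

Regimen A: f = (1/2)^(115/34) ≈ 0.0959; Cmin,ss = (993/42)·f/(1−f) ≈ 2.508 μg/mL.
Regimen B: f = (1/2)^(54/34) ≈ 0.3326; Cmin,ss = (871/42)·f/(1−f) ≈ 10.335 μg/mL.
Difference ≈ 2.508 − 10.335 ≈ -7.827 μg/mL.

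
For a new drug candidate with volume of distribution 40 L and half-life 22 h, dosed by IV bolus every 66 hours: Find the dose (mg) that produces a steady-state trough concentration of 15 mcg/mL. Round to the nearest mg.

τ/t½ = 66/22 ≈ 3, so f = (1/2)^(66/22) ≈ 0.125000.
Cmin,ss = (D/Vd)·f/(1−f), so D = Cmin,ss·Vd·(1−f)/f.
D = 15 × 40 × (1−f)/f ≈ 15 × 40 × 7.00000 ≈ 4200.00 mg.

4200 mg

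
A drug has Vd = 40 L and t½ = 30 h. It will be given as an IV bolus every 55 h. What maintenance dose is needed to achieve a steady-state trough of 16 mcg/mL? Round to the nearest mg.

τ/t½ = 55/30 ≈ 1.8333, so f = (1/2)^(55/30) ≈ 0.280616.
Cmin,ss = (D/Vd)·f/(1−f), so D = Cmin,ss·Vd·(1−f)/f.
D = 16 × 40 × (1−f)/f ≈ 16 × 40 × 2.56359 ≈ 1640.70 mg.

1641 mg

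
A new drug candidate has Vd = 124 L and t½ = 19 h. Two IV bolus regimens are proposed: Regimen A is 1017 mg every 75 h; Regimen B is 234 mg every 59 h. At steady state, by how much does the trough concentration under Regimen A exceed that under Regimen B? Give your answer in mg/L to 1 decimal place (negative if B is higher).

Regimen A: f = (1/2)^(75/19) ≈ 0.0648; Cmin,ss = (1017/124)·f/(1−f) ≈ 0.568 mg/L.
Regimen B: f = (1/2)^(59/19) ≈ 0.1162; Cmin,ss = (234/124)·f/(1−f) ≈ 0.248 mg/L.
Difference ≈ 0.568 − 0.248 ≈ 0.320 mg/L.

0.3 mg/L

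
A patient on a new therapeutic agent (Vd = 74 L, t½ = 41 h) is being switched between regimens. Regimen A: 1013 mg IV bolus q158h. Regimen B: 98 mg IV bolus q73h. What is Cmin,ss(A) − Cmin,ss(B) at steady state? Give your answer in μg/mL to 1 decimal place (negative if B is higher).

0.5 μg/mL

Regimen A: f = (1/2)^(158/41) ≈ 0.0692; Cmin,ss = (1013/74)·f/(1−f) ≈ 1.018 μg/mL.
Regimen B: f = (1/2)^(73/41) ≈ 0.2911; Cmin,ss = (98/74)·f/(1−f) ≈ 0.544 μg/mL.
Difference ≈ 1.018 − 0.544 ≈ 0.474 μg/mL.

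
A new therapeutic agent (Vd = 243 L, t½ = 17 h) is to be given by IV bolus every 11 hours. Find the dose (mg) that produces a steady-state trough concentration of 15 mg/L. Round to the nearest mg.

2063 mg

τ/t½ = 11/17 ≈ 0.64706, so f = (1/2)^(11/17) ≈ 0.638581.
Cmin,ss = (D/Vd)·f/(1−f), so D = Cmin,ss·Vd·(1−f)/f.
D = 15 × 243 × (1−f)/f ≈ 15 × 243 × 0.56597 ≈ 2062.96 mg.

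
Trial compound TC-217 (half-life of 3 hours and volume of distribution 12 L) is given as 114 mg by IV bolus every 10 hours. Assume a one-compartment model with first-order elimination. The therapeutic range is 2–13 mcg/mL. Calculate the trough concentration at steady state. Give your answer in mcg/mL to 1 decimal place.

Over one 10-h interval, 10/3 ≈ 3.3333 half-lives elapse, leaving f ≈ 0.0992 of each dose.
Single-dose peak C₀ = D/Vd = 114/12 ≈ 9.500 mcg/mL.
Steady-state trough Cmin,ss = C₀·f/(1−f) ≈ 9.500 × 0.0992/0.9008 ≈ 1.046 mcg/mL.
Trough 1.0 mcg/mL vs MEC 2 mcg/mL: subtherapeutic.

1.0 mcg/mL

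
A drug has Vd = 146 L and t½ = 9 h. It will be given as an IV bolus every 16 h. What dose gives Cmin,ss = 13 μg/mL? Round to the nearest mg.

4610 mg

τ/t½ = 16/9 ≈ 1.7778, so f = (1/2)^(16/9) ≈ 0.291632.
Cmin,ss = (D/Vd)·f/(1−f), so D = Cmin,ss·Vd·(1−f)/f.
D = 13 × 146 × (1−f)/f ≈ 13 × 146 × 2.42898 ≈ 4610.20 mg.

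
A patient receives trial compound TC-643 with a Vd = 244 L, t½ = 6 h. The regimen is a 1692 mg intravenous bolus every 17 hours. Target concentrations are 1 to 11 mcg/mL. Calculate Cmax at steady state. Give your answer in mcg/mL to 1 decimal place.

τ/t½ = 17/6 ≈ 2.8333, so fraction remaining f = (1/2)^(17/6) ≈ 0.1403.
Accumulation ratio R = 1/(1 − f) ≈ 1/0.8597 ≈ 1.1632.
Single-dose peak C₀ = D/Vd = 1692/244 ≈ 6.934 mcg/mL.
Cmax,ss = C₀/(1 − f) ≈ 6.934/0.8597 ≈ 8.066 mcg/mL.
Peak 8.1 mcg/mL vs MTC 11 mcg/mL: below toxic threshold.

8.1 mcg/mL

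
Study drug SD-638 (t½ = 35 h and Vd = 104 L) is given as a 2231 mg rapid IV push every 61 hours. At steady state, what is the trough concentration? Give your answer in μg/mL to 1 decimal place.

9.1 μg/mL

Over one 61-h interval, 61/35 ≈ 1.7429 half-lives elapse, leaving f ≈ 0.2988 of each dose.
Accumulation ratio R = 1/(1 − f) ≈ 1/0.7012 ≈ 1.4261.
Each bolus raises the concentration by D/Vd = 2231/104 ≈ 21.452 μg/mL.
Cmax,ss = C₀/(1 − f) ≈ 21.452/0.7012 ≈ 30.593 μg/mL.
One interval later, Cmin,ss = Cmax,ss·e^(−kτ) ≈ 30.593 × 0.2988 ≈ 9.141 μg/mL.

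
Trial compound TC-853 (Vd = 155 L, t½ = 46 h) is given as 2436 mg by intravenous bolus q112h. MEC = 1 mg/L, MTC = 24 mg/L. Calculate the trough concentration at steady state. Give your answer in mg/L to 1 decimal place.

3.6 mg/L

τ/t½ = 112/46 ≈ 2.4348, so fraction remaining f = (1/2)^(112/46) ≈ 0.1850.
At steady state, accumulation factor R = 1/(1 − e^(−kτ)) ≈ 1.2270.
Single-dose peak C₀ = D/Vd = 2436/155 ≈ 15.716 mg/L.
Steady-state peak Cmax,ss = C₀·R ≈ 15.716 × 1.2270 ≈ 19.284 mg/L.
Steady-state trough Cmin,ss = Cmax,ss·f ≈ 19.284 × 0.1850 ≈ 3.568 mg/L.
Trough 3.6 mg/L vs MEC 1 mg/L: adequate.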